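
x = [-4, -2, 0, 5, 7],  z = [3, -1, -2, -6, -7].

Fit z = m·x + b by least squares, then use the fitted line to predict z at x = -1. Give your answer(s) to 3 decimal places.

ẑ = -0.740

Sums needed: Σx·x = 94, Σx = 6, Σ1 = 5.
Moment sums: Σx·z = -89, Σz = -13.
det = 94·5 − 6² = 434.
m = ((-89)·5 − 6·(-13))/434 = -367/434; b = (94·(-13) − 6·(-89))/434 = -344/217.
At x = -1: ẑ = (-367/434)·(-1) + (-344/217)·(1) = -321/434.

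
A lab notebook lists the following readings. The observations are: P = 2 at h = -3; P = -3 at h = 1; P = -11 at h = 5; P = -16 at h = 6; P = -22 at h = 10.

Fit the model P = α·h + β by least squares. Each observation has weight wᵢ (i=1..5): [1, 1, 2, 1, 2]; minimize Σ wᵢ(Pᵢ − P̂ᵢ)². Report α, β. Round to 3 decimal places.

The normal equations are: 296·α + 34·β = -655;  34·α + 7·β = -83.
(Σwᵢ·h·h = 296, Σwᵢ·h = 34, Σwᵢ·1 = 7, Σwᵢ·h·P = -655, Σwᵢ·P = -83.)
Eliminating β: 7·(row 1) − 34·(row 2) gives 916·α = 7·(-655) − 34·(-83) = -1763, so α = -1763/916.
Then β = ((-83) − 34·(-1763/916))/7 = -1149/458.

α = -1.925, β = -2.509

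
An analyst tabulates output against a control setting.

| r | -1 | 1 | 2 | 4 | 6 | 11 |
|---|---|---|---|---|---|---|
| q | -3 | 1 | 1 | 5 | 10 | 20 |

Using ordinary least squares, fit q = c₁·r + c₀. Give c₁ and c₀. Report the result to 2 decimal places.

c₁ = 1.93, c₀ = -1.75

Compute the Gram sums: Σr·r = 179, Σr = 23, Σ1 = 6.
Moment sums: Σr·q = 306, Σq = 34.
Normal equations: [[179, 23]; [23, 6]]·[c₁, c₀]ᵀ = [306, 34]ᵀ.
det = 179·6 − 23² = 545.
c₁ = (306·6 − 23·34)/545 = 1054/545; c₀ = (179·34 − 23·306)/545 = -952/545.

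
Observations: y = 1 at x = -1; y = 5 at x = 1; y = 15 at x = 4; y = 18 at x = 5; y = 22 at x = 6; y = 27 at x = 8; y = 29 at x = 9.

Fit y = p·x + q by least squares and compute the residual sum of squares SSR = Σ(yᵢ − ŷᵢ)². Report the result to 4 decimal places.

Sums needed: Σx·x = 224, Σx = 32, Σ1 = 7.
Right-hand side: Σx·y = 763, Σy = 117.
det = 224·7 − 32² = 544.
p = (763·7 − 32·117)/544 = 1597/544; q = (224·117 − 32·763)/544 = 56/17.
Residuals: 349/544, -669/544, -5/136, 15/544, 297/272, 15/68, -389/544; SSR = 2001/544.

SSR = 3.6783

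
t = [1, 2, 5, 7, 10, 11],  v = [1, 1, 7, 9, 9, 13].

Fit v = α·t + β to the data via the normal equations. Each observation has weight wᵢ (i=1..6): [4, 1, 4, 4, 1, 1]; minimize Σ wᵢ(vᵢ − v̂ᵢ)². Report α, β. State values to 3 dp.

α = 1.173, β = 0.200

The normal equations are: 525·α + 75·β = 631;  75·α + 15·β = 91.
Δ = 525·15 − 75² = 2250.
α = (631·15 − 75·91)/2250 = 88/75; β = (525·91 − 75·631)/2250 = 1/5.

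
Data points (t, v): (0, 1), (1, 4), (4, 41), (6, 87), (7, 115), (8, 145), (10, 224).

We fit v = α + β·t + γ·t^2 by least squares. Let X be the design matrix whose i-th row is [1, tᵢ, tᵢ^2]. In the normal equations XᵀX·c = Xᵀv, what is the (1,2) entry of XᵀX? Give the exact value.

Row 1 ↔ basis 1, column 2 ↔ basis t, so (XᵀX)_{1,2} = Σᵢ t = (1)·(0) + (1)·(1) + (1)·(4) + (1)·(6) + (1)·(7) + (1)·(8) + (1)·(10) = 36.

36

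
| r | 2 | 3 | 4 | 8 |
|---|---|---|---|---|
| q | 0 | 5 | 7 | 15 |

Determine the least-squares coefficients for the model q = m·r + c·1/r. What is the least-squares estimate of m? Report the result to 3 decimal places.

Setting ∂/∂m … = 0 gives: 93·m + 4·c = 163;  4·m + (253/576)·c = 127/24.
Eliminating c: (253/576)·(row 1) − 4·(row 2) gives (4771/192)·m = (253/576)·163 − 4·(127/24) = 29047/576, so m = 29047/14313.
Then c = ((127/24) − 4·(29047/14313))/(253/576) = -30696/4771.

m = 2.029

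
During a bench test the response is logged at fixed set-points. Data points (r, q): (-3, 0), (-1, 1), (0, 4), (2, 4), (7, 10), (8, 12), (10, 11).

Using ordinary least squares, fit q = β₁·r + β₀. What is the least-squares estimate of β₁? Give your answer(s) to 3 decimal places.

The normal equations are: 227·β₁ + 23·β₀ = 283;  23·β₁ + 7·β₀ = 42.
det = 227·7 − 23² = 1060.
β₁ = (283·7 − 23·42)/1060 = 203/212; β₀ = (227·42 − 23·283)/1060 = 605/212.

β₁ = 0.958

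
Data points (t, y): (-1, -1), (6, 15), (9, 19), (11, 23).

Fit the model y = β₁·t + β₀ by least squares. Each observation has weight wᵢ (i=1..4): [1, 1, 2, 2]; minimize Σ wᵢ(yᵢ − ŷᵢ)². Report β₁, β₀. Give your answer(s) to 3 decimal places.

From the data, Σwᵢ·t·t = 441, Σwᵢ·t = 45, Σwᵢ·1 = 6.
For AᵀWy: Σwᵢ·t·y = 939, Σwᵢ·y = 98.
So AᵀWA·[β₁, β₀]ᵀ = AᵀWy: [[441, 45]; [45, 6]]·[β₁, β₀]ᵀ = [939, 98]ᵀ.
Eliminating β₀: 6·(row 1) − 45·(row 2) gives 621·β₁ = 6·939 − 45·98 = 1224, so β₁ = 136/69.
Then β₀ = (98 − 45·(136/69))/6 = 107/69.

β₁ = 1.971, β₀ = 1.551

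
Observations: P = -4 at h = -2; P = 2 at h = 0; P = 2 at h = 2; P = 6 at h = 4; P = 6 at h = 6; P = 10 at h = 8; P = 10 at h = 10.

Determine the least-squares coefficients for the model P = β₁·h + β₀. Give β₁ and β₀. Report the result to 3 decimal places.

β₁ = 1.107, β₀ = 0.143

Setting ∂/∂β₁ … = 0 gives: 224·β₁ + 28·β₀ = 252;  28·β₁ + 7·β₀ = 32.
(Σh·h = 224, Σh = 28, Σ1 = 7, Σh·P = 252, ΣP = 32.)
Eliminating β₀: 7·(row 1) − 28·(row 2) gives 784·β₁ = 7·252 − 28·32 = 868, so β₁ = 31/28.
Then β₀ = (32 − 28·(31/28))/7 = 1/7.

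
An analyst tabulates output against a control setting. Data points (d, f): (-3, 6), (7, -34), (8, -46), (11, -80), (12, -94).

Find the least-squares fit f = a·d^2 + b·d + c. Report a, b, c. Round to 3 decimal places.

From the data, Σd^2·d^2 = 41955, Σd^2·d = 3887, Σd^2 = 387, Σd·d = 387, Σd = 35, Σ1 = 5.
For Aᵀf: Σd^2·f = -27772, Σd·f = -2632, Σf = -248.
Solving the 3×3 system (Gaussian elimination) gives a = -101511/197804, b = -406003/197804, c = 443947/98902.

a = -0.513, b = -2.053, c = 4.489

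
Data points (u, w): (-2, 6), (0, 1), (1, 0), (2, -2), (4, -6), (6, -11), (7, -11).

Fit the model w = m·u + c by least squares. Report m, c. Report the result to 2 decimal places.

Entries of AᵀA: Σu·u = 110, Σu = 18, Σ1 = 7.
For Aᵀw: Σu·w = -183, Σw = -23.
So AᵀA·[m, c]ᵀ = Aᵀw: [[110, 18]; [18, 7]]·[m, c]ᵀ = [-183, -23]ᵀ.
det = 110·7 − 18² = 446.
m = ((-183)·7 − 18·(-23))/446 = -867/446; c = (110·(-23) − 18·(-183))/446 = 382/223.

m = -1.94, c = 1.71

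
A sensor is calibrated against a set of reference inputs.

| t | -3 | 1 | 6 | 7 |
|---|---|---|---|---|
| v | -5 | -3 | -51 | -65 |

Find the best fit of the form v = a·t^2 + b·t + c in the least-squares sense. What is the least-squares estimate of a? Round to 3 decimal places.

Normal-equation sums: Σt^2·t^2 = 3779, Σt^2·t = 533, Σt^2 = 95, Σt·t = 95, Σt = 11, Σ1 = 4.
Right-hand side: Σt^2·v = -5069, Σt·v = -749, Σv = -124.
So XᵀX·[a, b, c]ᵀ = Xᵀv: [[3779, 533, 95]; [533, 95, 11]; [95, 11, 4]]·[a, b, c]ᵀ = [-5069, -749, -124]ᵀ.
Solving the 3×3 system (Gaussian elimination) gives a = -1777/1650, b = -2939/1650, c = -144/275.

a = -1.077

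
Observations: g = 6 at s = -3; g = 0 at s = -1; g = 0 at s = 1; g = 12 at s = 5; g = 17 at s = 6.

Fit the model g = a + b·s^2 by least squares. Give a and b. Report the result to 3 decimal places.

The normal system XᵀX·[a, b]ᵀ = Xᵀg is [[5, 72]; [72, 2004]]·[a, b]ᵀ = [35, 966]ᵀ.
Eliminating b: 2004·(row 1) − 72·(row 2) gives 4836·a = 2004·35 − 72·966 = 588, so a = 49/403.
Then b = (966 − 72·(49/403))/2004 = 385/806.

a = 0.122, b = 0.478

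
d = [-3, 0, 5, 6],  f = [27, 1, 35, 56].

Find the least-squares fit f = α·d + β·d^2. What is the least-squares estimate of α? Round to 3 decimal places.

With design matrix A, AᵀA = [[70, 314]; [314, 2002]] and Aᵀf = [430, 3134]ᵀ.
Eliminating β: 2002·(row 1) − 314·(row 2) gives 41544·α = 2002·430 − 314·3134 = -123216, so α = -5134/1731.
Then β = (3134 − 314·(-5134/1731))/2002 = 3515/1731.

α = -2.966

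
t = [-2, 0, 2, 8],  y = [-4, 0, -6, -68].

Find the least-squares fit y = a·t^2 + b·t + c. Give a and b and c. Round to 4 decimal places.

a = -0.9959, b = -0.4558, c = -0.6630

With design matrix A, AᵀA = [[4128, 512, 72]; [512, 72, 8]; [72, 8, 4]] and Aᵀy = [-4392, -548, -78]ᵀ.
Row-reducing yields a = -721/724, b = -165/362, c = -120/181.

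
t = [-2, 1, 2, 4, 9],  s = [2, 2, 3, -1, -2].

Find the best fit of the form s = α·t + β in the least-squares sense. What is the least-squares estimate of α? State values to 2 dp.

Entries of XᵀX: Σt·t = 106, Σt = 14, Σ1 = 5.
Right-hand side: Σt·s = -18, Σs = 4.
Normal equations: [[106, 14]; [14, 5]]·[α, β]ᵀ = [-18, 4]ᵀ.
Δ = 106·5 − 14² = 334.
α = ((-18)·5 − 14·4)/334 = -73/167; β = (106·4 − 14·(-18))/334 = 338/167.

α = -0.44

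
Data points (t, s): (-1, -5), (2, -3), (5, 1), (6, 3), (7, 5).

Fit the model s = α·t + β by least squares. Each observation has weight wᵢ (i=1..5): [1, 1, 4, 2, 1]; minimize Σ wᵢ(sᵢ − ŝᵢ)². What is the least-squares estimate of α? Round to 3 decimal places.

α = 1.221

Setting ∂/∂α … = 0 gives: 226·α + 40·β = 90;  40·α + 9·β = 7.
det = 226·9 − 40² = 434.
α = (90·9 − 40·7)/434 = 265/217; β = (226·7 − 40·90)/434 = -1009/217.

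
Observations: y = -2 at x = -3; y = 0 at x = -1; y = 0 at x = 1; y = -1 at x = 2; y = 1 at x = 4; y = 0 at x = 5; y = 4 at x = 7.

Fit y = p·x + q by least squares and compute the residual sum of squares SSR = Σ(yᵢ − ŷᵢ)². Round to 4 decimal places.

SSR = 7.6235

The normal system AᵀA·[p, q]ᵀ = Aᵀy is [[105, 15]; [15, 7]]·[p, q]ᵀ = [36, 2]ᵀ.
det = 105·7 − 15² = 510.
p = (36·7 − 15·2)/510 = 37/85; q = (105·2 − 15·36)/510 = -11/17.
Residuals: -4/85, 92/85, 18/85, -104/85, -8/85, -26/17, 8/5; SSR = 648/85.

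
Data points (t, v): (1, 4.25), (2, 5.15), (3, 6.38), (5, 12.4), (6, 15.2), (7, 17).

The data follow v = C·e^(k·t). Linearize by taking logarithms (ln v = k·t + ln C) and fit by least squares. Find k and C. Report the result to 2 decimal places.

With ln vᵢ as the transformed response and tᵢ as the regressor:
Sums: Σt = 24.0000, Σ(t)² = 124.0000, Σln v = 13.0113, Σt·ln v = 59.0332.
Normal system: [[124.0000, 24.0000]; [24.0000, 6]]·[k, ln C]ᵀ = [59.0332, 13.0113]ᵀ.
Δ = 124.0000·6 − (24.0000)² = 168.0000; k = (59.0332·6 − 24.0000·13.0113)/168.0000 = 0.24957, ln C = (124.0000·13.0113 − 24.0000·59.0332)/168.0000 = 1.17026, so C = exp(1.17026) = 3.22283.

k = 0.25, C = 3.22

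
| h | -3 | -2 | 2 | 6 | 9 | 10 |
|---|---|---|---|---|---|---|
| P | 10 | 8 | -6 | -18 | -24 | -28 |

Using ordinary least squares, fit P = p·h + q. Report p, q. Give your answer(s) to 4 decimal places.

p = -2.9304, q = 1.0783

From the data, Σh·h = 234, Σh = 22, Σ1 = 6.
For XᵀP: Σh·P = -662, ΣP = -58.
XᵀX·[p, q]ᵀ = XᵀP becomes [[234, 22]; [22, 6]]·[p, q]ᵀ = [-662, -58]ᵀ.
Determinant 234·6 − 22² = 920.
p = ((-662)·6 − 22·(-58))/920 = -337/115; q = (234·(-58) − 22·(-662))/920 = 124/115.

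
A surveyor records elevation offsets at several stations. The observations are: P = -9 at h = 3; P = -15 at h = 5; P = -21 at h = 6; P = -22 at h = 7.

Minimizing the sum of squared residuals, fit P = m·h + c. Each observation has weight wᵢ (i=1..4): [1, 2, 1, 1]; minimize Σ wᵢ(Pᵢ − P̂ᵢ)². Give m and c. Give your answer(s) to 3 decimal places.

Normal-equation sums: Σwᵢ·h·h = 144, Σwᵢ·h = 26, Σwᵢ·1 = 5.
And Σwᵢ·h·P = -457, Σwᵢ·P = -82.
MᵀWM·[m, c]ᵀ = MᵀWP becomes [[144, 26]; [26, 5]]·[m, c]ᵀ = [-457, -82]ᵀ.
Eliminating c: 5·(row 1) − 26·(row 2) gives 44·m = 5·(-457) − 26·(-82) = -153, so m = -153/44.
Then c = ((-82) − 26·(-153/44))/5 = 37/22.

m = -3.477, c = 1.682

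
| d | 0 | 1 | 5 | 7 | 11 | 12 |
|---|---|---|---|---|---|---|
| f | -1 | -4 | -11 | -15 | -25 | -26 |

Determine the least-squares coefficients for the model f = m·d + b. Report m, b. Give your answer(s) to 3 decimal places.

Compute the Gram sums: Σd·d = 340, Σd = 36, Σ1 = 6.
For Xᵀf: Σd·f = -751, Σf = -82.
det = 340·6 − 36² = 744.
m = ((-751)·6 − 36·(-82))/744 = -259/124; b = (340·(-82) − 36·(-751))/744 = -211/186.

m = -2.089, b = -1.134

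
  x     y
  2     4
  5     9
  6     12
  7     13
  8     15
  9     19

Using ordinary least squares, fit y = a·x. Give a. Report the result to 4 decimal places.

a = 1.9575

Setting ∂/∂a … = 0 gives: 259·a = 507.
(Σx·x = 259, Σx·y = 507.)
a = 507/259 = 1.95753.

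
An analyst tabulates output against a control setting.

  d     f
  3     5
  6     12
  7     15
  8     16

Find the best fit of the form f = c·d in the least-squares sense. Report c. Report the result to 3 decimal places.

c = 2.025

Normal-equation sums: Σd·d = 158.
Moment sums: Σd·f = 320.
Hence c = 320 / 158 ≈ 2.02532.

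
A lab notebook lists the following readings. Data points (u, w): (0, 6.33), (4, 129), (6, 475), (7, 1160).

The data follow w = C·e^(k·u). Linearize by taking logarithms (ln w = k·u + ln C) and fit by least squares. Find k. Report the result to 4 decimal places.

Taking logs, ln w = k·u + ln C, so regress ln w on u.
AᵀA = [[101.0000, 17.0000]; [17.0000, 4]], rhs = [105.8124, 19.9246]ᵀ  (here Σu = 17.0000, Σ(u)² = 101.0000, Σln w = 19.9246, Σu·ln w = 105.8124).
Slope k = (n·Σu·ln w − Σu·Σln w)/(n·Σ(u)² − (Σu)²) = (4·105.8124 − 17.0000·19.9246)/115.0000 = 0.73505; ln C = (Σln w − k·Σu)/n = 1.85717.

k = 0.7351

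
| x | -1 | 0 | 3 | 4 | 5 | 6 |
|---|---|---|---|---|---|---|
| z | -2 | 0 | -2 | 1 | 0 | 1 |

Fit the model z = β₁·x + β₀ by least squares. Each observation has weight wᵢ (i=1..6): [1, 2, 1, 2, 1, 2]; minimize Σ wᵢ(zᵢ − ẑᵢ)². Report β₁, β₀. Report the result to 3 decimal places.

β₁ = 0.276, β₀ = -0.828

Entries of AᵀWA: Σwᵢ·x·x = 139, Σwᵢ·x = 27, Σwᵢ·1 = 9.
And Σwᵢ·x·z = 16, Σwᵢ·z = 0.
Determinant 139·9 − 27² = 522.
β₁ = (16·9 − 27·0)/522 = 8/29; β₀ = (139·0 − 27·16)/522 = -24/29.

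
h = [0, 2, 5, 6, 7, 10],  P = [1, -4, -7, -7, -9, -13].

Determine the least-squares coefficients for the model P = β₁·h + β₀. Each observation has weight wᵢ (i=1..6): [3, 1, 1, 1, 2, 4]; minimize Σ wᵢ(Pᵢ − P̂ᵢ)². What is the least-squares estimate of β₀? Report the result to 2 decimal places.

β₀ = 0.49

Normal-equation sums: Σwᵢ·h·h = 563, Σwᵢ·h = 67, Σwᵢ·1 = 12.
Moment sums: Σwᵢ·h·P = -731, Σwᵢ·P = -85.
Normal equations: [[563, 67]; [67, 12]]·[β₁, β₀]ᵀ = [-731, -85]ᵀ.
Determinant 563·12 − 67² = 2267.
β₁ = ((-731)·12 − 67·(-85))/2267 = -3077/2267; β₀ = (563·(-85) − 67·(-731))/2267 = 1122/2267.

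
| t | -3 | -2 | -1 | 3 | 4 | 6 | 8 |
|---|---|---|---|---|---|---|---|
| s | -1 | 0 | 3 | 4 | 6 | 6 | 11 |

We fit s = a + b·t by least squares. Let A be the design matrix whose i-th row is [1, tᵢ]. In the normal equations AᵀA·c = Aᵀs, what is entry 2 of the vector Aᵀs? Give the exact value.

Entry 2 ↔ basis t, so (Aᵀs)_{2} = Σᵢ (t)·sᵢ = (-3)·(-1) + (-2)·(0) + (-1)·(3) + (3)·(4) + (4)·(6) + (6)·(6) + (8)·(11) = 160.

160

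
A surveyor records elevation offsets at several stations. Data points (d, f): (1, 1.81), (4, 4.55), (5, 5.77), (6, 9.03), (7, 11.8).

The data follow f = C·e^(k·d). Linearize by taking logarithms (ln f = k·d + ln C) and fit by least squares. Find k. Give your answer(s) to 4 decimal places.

Let Y = ln f. Fitting Y = k·d + ln C by least squares:
AᵀA = [[127.0000, 23.0000]; [23.0000, 5]], rhs = [45.8972, 8.5298]ᵀ  (here Σd = 23.0000, Σ(d)² = 127.0000, Σln f = 8.5298, Σd·ln f = 45.8972).
Slope k = (n·Σd·ln f − Σd·Σln f)/(n·Σ(d)² − (Σd)²) = (5·45.8972 − 23.0000·8.5298)/106.0000 = 0.31416; ln C = (Σln f − k·Σd)/n = 0.26081.

k = 0.3142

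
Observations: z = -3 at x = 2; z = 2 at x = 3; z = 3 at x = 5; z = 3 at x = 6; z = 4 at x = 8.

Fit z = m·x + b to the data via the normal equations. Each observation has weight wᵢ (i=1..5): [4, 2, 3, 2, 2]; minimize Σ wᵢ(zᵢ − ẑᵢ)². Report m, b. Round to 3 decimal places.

m = 1.138, b = -3.836

Setting ∂/∂m … = 0 gives: 309·m + 57·b = 133;  57·m + 13·b = 15.
(Σwᵢ·x·x = 309, Σwᵢ·x = 57, Σwᵢ·1 = 13, Σwᵢ·x·z = 133, Σwᵢ·z = 15.)
Eliminating b: 13·(row 1) − 57·(row 2) gives 768·m = 13·133 − 57·15 = 874, so m = 437/384.
Then b = (15 − 57·(437/384))/13 = -491/128.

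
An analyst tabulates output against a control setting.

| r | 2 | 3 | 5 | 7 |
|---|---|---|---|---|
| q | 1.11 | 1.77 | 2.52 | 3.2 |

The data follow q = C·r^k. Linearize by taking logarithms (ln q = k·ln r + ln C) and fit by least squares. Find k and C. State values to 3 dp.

k = 0.826, C = 0.661

Taking logs, ln q = k·ln r + ln C, so regress ln q on ln r.
Σln r = 5.3471, Σ(ln r)² = 8.0643, Σln q = 2.7627, Σln r·ln q = 4.4505.
Normal system: [[8.0643, 5.3471]; [5.3471, 4]]·[k, ln C]ᵀ = [4.4505, 2.7627]ᵀ.
Slope k = (n·Σln r·ln q − Σln r·Σln q)/(n·Σ(ln r)² − (Σln r)²) = (4·4.4505 − 5.3471·2.7627)/3.6655 = 0.82649; ln C = (Σln q − k·Σln r)/n = -0.41414, so C = exp(-0.41414) = 0.66091.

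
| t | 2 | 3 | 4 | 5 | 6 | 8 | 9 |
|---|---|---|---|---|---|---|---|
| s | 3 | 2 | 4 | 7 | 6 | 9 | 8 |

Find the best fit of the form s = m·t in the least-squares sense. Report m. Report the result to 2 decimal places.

m = 1.03

Compute the Gram sums: Σt·t = 235.
For Aᵀs: Σt·s = 243.
Hence m = 243 / 235 ≈ 1.03404.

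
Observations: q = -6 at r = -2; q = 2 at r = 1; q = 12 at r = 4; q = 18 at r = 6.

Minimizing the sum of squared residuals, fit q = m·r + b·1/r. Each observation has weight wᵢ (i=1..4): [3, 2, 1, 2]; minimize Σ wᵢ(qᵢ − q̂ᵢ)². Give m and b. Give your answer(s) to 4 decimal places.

Forming XᵀWX = [[102, 8]; [8, 413/144]] and XᵀWq = [304, 22]ᵀ gives XᵀWX·[m, b]ᵀ = XᵀWq.
Eliminating b: (413/144)·(row 1) − 8·(row 2) gives (5485/24)·m = (413/144)·304 − 8·22 = 6263/9, so m = 50104/16455.
Then b = (22 − 8·(50104/16455))/(413/144) = -4512/5485.

m = 3.0449, b = -0.8226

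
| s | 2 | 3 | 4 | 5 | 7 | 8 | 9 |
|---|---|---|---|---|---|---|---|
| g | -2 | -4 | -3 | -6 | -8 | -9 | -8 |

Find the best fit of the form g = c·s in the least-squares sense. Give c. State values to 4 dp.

c = -1.0403

Compute the Gram sums: Σs·s = 248.
Right-hand side: Σs·g = -258.
Normal equations: [[248]]·[c]ᵀ = [-258]ᵀ.
Hence c = -258 / 248 ≈ -1.04032.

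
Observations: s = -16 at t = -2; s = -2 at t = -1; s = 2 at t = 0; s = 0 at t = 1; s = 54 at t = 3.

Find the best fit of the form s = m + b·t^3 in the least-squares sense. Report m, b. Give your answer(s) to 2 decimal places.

m = 0.01, b = 2.00

The normal equations are: 5·m + 19·b = 38;  19·m + 795·b = 1588.
(Σ1 = 5, Σt^3 = 19, Σt^3·t^3 = 795, Σs = 38, Σt^3·s = 1588.)
Eliminating b: 795·(row 1) − 19·(row 2) gives 3614·m = 795·38 − 19·1588 = 38, so m = 19/1807.
Then b = (1588 − 19·(19/1807))/795 = 3609/1807.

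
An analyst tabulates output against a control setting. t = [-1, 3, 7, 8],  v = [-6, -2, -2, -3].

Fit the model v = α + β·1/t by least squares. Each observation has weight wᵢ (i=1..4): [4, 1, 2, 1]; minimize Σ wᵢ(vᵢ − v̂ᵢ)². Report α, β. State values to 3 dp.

α = -2.843, β = 3.151

XᵀWX·[α, β]ᵀ = XᵀWv reads: 8·α + (-547/168)·β = -33;  (-547/168)·α + (117625/28224)·β = 3761/168.
(Σwᵢ·1 = 8, Σwᵢ·1/t = -547/168, Σwᵢ·1/t·1/t = 117625/28224, Σwᵢ·v = -33, Σwᵢ·1/t·v = 3761/168.)
Eliminating β: (117625/28224)·(row 1) − (-547/168)·(row 2) gives (641791/28224)·α = (117625/28224)·(-33) − (-547/168)·(3761/168) = -912179/14112, so α = -1824358/641791.
Then β = ((3761/168) − (-547/168)·(-1824358/641791))/(117625/28224) = 2022216/641791.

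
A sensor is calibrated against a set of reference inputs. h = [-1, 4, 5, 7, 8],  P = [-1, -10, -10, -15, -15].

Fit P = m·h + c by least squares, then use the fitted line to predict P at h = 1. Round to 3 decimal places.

P̂ = -4.390

The normal system AᵀA·[m, c]ᵀ = AᵀP is [[155, 23]; [23, 5]]·[m, c]ᵀ = [-314, -51]ᵀ.
det = 155·5 − 23² = 246.
m = ((-314)·5 − 23·(-51))/246 = -397/246; c = (155·(-51) − 23·(-314))/246 = -683/246.
At h = 1: P̂ = (-397/246)·(1) + (-683/246)·(1) = -180/41.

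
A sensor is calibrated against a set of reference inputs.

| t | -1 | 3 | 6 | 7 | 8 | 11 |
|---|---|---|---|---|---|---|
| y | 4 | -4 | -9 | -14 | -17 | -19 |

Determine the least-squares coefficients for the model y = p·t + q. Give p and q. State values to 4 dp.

Compute the Gram sums: Σt·t = 280, Σt = 34, Σ1 = 6.
And Σt·y = -513, Σy = -59.
MᵀM·[p, q]ᵀ = Mᵀy becomes [[280, 34]; [34, 6]]·[p, q]ᵀ = [-513, -59]ᵀ.
Eliminating q: 6·(row 1) − 34·(row 2) gives 524·p = 6·(-513) − 34·(-59) = -1072, so p = -268/131.
Then q = ((-59) − 34·(-268/131))/6 = 461/262.

p = -2.0458, q = 1.7595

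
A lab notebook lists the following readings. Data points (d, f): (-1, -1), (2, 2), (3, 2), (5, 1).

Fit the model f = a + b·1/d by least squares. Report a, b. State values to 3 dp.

a = 0.983, b = 2.023

Sums needed: Σ1 = 4, Σ1/d = 1/30, Σ1/d·1/d = 1261/900.
Moment sums: Σf = 4, Σ1/d·f = 43/15.
So XᵀX·[a, b]ᵀ = Xᵀf: [[4, 1/30]; [1/30, 1261/900]]·[a, b]ᵀ = [4, 43/15]ᵀ.
det = 4·(1261/900) − (1/30)² = 1681/300.
a = (4·(1261/900) − (1/30)·(43/15))/(1681/300) = 4958/5043; b = (4·(43/15) − (1/30)·4)/(1681/300) = 3400/1681.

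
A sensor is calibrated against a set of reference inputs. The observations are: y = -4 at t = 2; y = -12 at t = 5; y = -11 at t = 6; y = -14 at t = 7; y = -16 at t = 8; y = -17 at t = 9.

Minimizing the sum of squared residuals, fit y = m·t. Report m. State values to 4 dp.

m = -1.9807

From the data, Σt·t = 259.
Moment sums: Σt·y = -513.
Hence m = -513 / 259 ≈ -1.98069.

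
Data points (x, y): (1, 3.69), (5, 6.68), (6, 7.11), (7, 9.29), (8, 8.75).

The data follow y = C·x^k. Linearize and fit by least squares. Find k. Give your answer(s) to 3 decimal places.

Let Y = ln y. Fitting Y = k·ln x + ln C by least squares:
Σln x = 7.4265, Σ(ln x)² = 13.9113, Σln y = 9.5642, Σln x·ln y = 15.4188.
Normal system: [[13.9113, 7.4265]; [7.4265, 5]]·[k, ln C]ᵀ = [15.4188, 9.5642]ᵀ.
Slope k = (n·Σln x·ln y − Σln x·Σln y)/(n·Σ(ln x)² − (Σln x)²) = (5·15.4188 − 7.4265·9.5642)/14.4030 = 0.42107; ln C = (Σln y − k·Σln x)/n = 1.28743.

k = 0.421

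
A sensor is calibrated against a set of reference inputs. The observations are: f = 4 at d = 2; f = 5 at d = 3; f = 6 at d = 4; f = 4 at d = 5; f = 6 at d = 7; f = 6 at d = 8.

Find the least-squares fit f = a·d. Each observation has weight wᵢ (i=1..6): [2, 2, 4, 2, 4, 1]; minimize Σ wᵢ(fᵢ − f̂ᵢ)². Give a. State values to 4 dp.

The normal system AᵀWA·[a]ᵀ = AᵀWf is [[400]]·[a]ᵀ = [398]ᵀ.
Hence a = 398 / 400 ≈ 0.995.

a = 0.9950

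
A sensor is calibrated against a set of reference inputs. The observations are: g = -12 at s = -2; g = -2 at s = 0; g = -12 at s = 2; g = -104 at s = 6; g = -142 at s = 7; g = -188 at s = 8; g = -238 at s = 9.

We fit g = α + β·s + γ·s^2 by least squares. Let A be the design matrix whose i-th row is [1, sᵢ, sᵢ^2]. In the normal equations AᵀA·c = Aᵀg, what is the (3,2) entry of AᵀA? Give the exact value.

Row 3 ↔ basis s^2, column 2 ↔ basis s, so (AᵀA)_{3,2} = Σᵢ (s^2)·(s) = (4)·(-2) + (0)·(0) + (4)·(2) + (36)·(6) + (49)·(7) + (64)·(8) + (81)·(9) = 1800.

1800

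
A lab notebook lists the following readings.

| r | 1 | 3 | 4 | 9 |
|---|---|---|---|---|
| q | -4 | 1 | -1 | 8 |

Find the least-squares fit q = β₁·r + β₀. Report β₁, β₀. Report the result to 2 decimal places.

β₁ = 1.44, β₀ = -5.12

From the data, Σr·r = 107, Σr = 17, Σ1 = 4.
Right-hand side: Σr·q = 67, Σq = 4.
Normal equations: [[107, 17]; [17, 4]]·[β₁, β₀]ᵀ = [67, 4]ᵀ.
Eliminating β₀: 4·(row 1) − 17·(row 2) gives 139·β₁ = 4·67 − 17·4 = 200, so β₁ = 200/139.
Then β₀ = (4 − 17·(200/139))/4 = -711/139.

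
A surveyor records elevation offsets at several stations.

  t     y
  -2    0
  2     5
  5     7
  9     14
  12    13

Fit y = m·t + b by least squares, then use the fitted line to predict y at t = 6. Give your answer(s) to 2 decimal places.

Normal-equation sums: Σt·t = 258, Σt = 26, Σ1 = 5.
And Σt·y = 327, Σy = 39.
XᵀX·[m, b]ᵀ = Xᵀy becomes [[258, 26]; [26, 5]]·[m, b]ᵀ = [327, 39]ᵀ.
Δ = 258·5 − 26² = 614.
m = (327·5 − 26·39)/614 = 621/614; b = (258·39 − 26·327)/614 = 780/307.
At t = 6: ŷ = (621/614)·(6) + (780/307)·(1) = 2643/307.

ŷ = 8.61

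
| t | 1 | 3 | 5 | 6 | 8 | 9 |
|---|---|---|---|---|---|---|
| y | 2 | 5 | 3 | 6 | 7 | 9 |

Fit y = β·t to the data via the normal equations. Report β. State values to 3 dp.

β = 0.949

The normal system XᵀX·[β]ᵀ = Xᵀy is [[216]]·[β]ᵀ = [205]ᵀ.
β = 205/216 = 0.949074.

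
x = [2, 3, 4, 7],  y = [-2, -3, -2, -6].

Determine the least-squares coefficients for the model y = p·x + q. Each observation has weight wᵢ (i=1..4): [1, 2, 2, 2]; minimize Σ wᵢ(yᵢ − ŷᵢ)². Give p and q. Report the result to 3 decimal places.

Normal-equation sums: Σwᵢ·x·x = 152, Σwᵢ·x = 30, Σwᵢ·1 = 7.
For MᵀWy: Σwᵢ·x·y = -122, Σwᵢ·y = -24.
Normal equations: [[152, 30]; [30, 7]]·[p, q]ᵀ = [-122, -24]ᵀ.
det = 152·7 − 30² = 164.
p = ((-122)·7 − 30·(-24))/164 = -67/82; q = (152·(-24) − 30·(-122))/164 = 3/41.

p = -0.817, q = 0.073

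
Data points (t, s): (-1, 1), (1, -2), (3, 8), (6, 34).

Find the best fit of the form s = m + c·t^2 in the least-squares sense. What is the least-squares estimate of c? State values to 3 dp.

From the data, Σ1 = 4, Σt^2 = 47, Σt^2·t^2 = 1379.
Right-hand side: Σs = 41, Σt^2·s = 1295.
det = 4·1379 − 47² = 3307.
m = (41·1379 − 47·1295)/3307 = -4326/3307; c = (4·1295 − 47·41)/3307 = 3253/3307.

c = 0.984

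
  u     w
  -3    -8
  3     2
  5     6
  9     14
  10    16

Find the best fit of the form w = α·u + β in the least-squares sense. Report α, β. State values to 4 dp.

Normal-equation sums: Σu·u = 224, Σu = 24, Σ1 = 5.
Right-hand side: Σu·w = 346, Σw = 30.
MᵀM·[α, β]ᵀ = Mᵀw becomes [[224, 24]; [24, 5]]·[α, β]ᵀ = [346, 30]ᵀ.
Determinant 224·5 − 24² = 544.
α = (346·5 − 24·30)/544 = 505/272; β = (224·30 − 24·346)/544 = -99/34.

α = 1.8566, β = -2.9118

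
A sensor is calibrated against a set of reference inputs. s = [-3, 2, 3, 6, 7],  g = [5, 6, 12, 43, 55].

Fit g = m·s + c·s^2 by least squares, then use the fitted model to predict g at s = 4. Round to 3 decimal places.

Entries of AᵀA: Σs·s = 107, Σs·s^2 = 567, Σs^2·s^2 = 3875.
And Σs·g = 676, Σs^2·g = 4420.
So AᵀA·[m, c]ᵀ = Aᵀg: [[107, 567]; [567, 3875]]·[m, c]ᵀ = [676, 4420]ᵀ.
Eliminating c: 3875·(row 1) − 567·(row 2) gives 93136·m = 3875·676 − 567·4420 = 113360, so m = 7085/5821.
Then c = (4420 − 567·(7085/5821))/3875 = 5603/5821.
At s = 4: ĝ = (7085/5821)·(4) + (5603/5821)·(16) = 117988/5821.

ĝ = 20.269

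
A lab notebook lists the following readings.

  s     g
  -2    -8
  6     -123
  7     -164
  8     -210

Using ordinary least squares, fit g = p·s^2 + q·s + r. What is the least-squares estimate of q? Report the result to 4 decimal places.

q = -2.7584

MᵀM·[p, q, r]ᵀ = Mᵀg reads: 7809·p + 1063·q + 153·r = -25936;  1063·p + 153·q + 19·r = -3550;  153·p + 19·q + 4·r = -505.
Solving the 3×3 system (Gaussian elimination) gives p = -56563/19444, q = -53635/19444, r = -9126/4861.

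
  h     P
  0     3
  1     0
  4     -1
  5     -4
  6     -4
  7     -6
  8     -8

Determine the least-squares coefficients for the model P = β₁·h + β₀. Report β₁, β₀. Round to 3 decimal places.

Sums needed: Σh·h = 191, Σh = 31, Σ1 = 7.
Moment sums: Σh·P = -154, ΣP = -20.
AᵀA·[β₁, β₀]ᵀ = AᵀP becomes [[191, 31]; [31, 7]]·[β₁, β₀]ᵀ = [-154, -20]ᵀ.
det = 191·7 − 31² = 376.
β₁ = ((-154)·7 − 31·(-20))/376 = -229/188; β₀ = (191·(-20) − 31·(-154))/376 = 477/188.

β₁ = -1.218, β₀ = 2.537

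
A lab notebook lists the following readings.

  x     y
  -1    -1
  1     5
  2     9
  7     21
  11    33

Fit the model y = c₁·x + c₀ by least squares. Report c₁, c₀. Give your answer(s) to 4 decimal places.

c₁ = 2.7708, c₀ = 2.3167

MᵀM·[c₁, c₀]ᵀ = Mᵀy reads: 176·c₁ + 20·c₀ = 534;  20·c₁ + 5·c₀ = 67.
det = 176·5 − 20² = 480.
c₁ = (534·5 − 20·67)/480 = 133/48; c₀ = (176·67 − 20·534)/480 = 139/60.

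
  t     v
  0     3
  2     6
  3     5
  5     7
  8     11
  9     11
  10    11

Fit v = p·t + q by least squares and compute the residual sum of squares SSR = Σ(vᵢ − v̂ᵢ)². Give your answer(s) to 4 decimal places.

SSR = 3.5180

AᵀA·[p, q]ᵀ = Aᵀv reads: 283·p + 37·q = 359;  37·p + 7·q = 54.
Δ = 283·7 − 37² = 612.
p = (359·7 − 37·54)/612 = 515/612; q = (283·54 − 37·359)/612 = 1999/612.
Residuals: -163/612, 643/612, -121/153, -145/306, 613/612, 49/306, -139/204; SSR = 2153/612.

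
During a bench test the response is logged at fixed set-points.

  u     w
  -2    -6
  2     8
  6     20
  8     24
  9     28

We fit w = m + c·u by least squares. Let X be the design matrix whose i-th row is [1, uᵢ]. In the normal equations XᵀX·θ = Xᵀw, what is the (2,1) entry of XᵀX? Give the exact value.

23

Row 2 ↔ basis u, column 1 ↔ basis 1, so (XᵀX)_{2,1} = Σᵢ u = (-2)·(1) + (2)·(1) + (6)·(1) + (8)·(1) + (9)·(1) = 23.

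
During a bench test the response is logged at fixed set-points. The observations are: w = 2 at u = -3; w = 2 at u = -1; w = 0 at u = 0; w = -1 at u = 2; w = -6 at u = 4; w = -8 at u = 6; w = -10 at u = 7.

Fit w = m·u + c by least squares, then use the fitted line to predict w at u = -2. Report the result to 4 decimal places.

With design matrix A, AᵀA = [[115, 15]; [15, 7]] and Aᵀw = [-152, -21]ᵀ.
Eliminating c: 7·(row 1) − 15·(row 2) gives 580·m = 7·(-152) − 15·(-21) = -749, so m = -749/580.
Then c = ((-21) − 15·(-749/580))/7 = -27/116.
At u = -2: ŵ = (-749/580)·(-2) + (-27/116)·(1) = 47/20.

ŵ = 2.3500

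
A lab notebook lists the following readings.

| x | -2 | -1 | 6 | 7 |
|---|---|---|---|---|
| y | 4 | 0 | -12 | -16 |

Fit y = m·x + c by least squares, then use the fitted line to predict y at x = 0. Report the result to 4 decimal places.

AᵀA·[m, c]ᵀ = Aᵀy reads: 90·m + 10·c = -192;  10·m + 4·c = -24.
Determinant 90·4 − 10² = 260.
m = ((-192)·4 − 10·(-24))/260 = -132/65; c = (90·(-24) − 10·(-192))/260 = -12/13.
At x = 0: ŷ = (-132/65)·(0) + (-12/13)·(1) = -12/13.

ŷ = -0.9231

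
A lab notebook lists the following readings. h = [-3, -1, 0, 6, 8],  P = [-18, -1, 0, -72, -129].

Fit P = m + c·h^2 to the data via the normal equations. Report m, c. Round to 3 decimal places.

Forming AᵀA = [[5, 110]; [110, 5474]] and AᵀP = [-220, -11011]ᵀ gives AᵀA·[m, c]ᵀ = AᵀP.
det = 5·5474 − 110² = 15270.
m = ((-220)·5474 − 110·(-11011))/15270 = 231/509; c = (5·(-11011) − 110·(-220))/15270 = -2057/1018.

m = 0.454, c = -2.021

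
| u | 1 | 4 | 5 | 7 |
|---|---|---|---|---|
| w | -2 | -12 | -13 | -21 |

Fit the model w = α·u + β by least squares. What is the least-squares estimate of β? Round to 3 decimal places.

From the data, Σu·u = 91, Σu = 17, Σ1 = 4.
Moment sums: Σu·w = -262, Σw = -48.
Eliminating β: 4·(row 1) − 17·(row 2) gives 75·α = 4·(-262) − 17·(-48) = -232, so α = -232/75.
Then β = ((-48) − 17·(-232/75))/4 = 86/75.

β = 1.147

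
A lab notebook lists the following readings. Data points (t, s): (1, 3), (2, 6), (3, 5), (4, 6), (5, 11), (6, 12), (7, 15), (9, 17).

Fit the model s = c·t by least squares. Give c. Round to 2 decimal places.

c = 1.99

The normal equations are: 221·c = 439.
(Σt·t = 221, Σt·s = 439.)
c = 439/221 = 1.98643.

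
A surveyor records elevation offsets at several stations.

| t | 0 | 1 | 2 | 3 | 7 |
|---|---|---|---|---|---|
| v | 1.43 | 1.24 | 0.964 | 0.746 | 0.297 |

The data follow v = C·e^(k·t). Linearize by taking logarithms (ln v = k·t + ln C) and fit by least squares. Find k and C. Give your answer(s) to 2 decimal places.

k = -0.23, C = 1.50

Taking logs, ln v = k·t + ln C, so regress ln v on t.
Sums: Σt = 13.0000, Σ(t)² = 63.0000, Σln v = -0.9709, Σt·ln v = -9.2355.
Normal system: [[63.0000, 13.0000]; [13.0000, 5]]·[k, ln C]ᵀ = [-9.2355, -0.9709]ᵀ.
Δ = 63.0000·5 − (13.0000)² = 146.0000; k = (-9.2355·5 − 13.0000·-0.9709)/146.0000 = -0.22983, ln C = (63.0000·-0.9709 − 13.0000·-9.2355)/146.0000 = 0.40337, so C = exp(0.40337) = 1.49686.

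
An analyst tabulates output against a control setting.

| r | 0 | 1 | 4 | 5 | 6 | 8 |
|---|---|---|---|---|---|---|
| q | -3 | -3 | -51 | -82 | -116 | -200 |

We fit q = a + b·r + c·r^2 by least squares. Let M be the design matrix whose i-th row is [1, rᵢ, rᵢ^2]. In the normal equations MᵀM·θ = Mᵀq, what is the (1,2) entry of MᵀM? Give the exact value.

24

Row 1 ↔ basis 1, column 2 ↔ basis r, so (MᵀM)_{1,2} = Σᵢ r = (1)·(0) + (1)·(1) + (1)·(4) + (1)·(5) + (1)·(6) + (1)·(8) = 24.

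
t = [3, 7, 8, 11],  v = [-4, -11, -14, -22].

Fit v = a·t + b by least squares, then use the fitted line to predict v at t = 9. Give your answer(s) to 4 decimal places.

v̂ = -16.6641

Compute the Gram sums: Σt·t = 243, Σt = 29, Σ1 = 4.
And Σt·v = -443, Σv = -51.
Normal equations: [[243, 29]; [29, 4]]·[a, b]ᵀ = [-443, -51]ᵀ.
det = 243·4 − 29² = 131.
a = ((-443)·4 − 29·(-51))/131 = -293/131; b = (243·(-51) − 29·(-443))/131 = 454/131.
At t = 9: v̂ = (-293/131)·(9) + (454/131)·(1) = -2183/131.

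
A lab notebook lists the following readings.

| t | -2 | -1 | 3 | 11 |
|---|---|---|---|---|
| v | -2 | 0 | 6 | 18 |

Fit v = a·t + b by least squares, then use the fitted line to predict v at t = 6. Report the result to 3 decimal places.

v̂ = 10.449

Compute the Gram sums: Σt·t = 135, Σt = 11, Σ1 = 4.
And Σt·v = 220, Σv = 22.
AᵀA·[a, b]ᵀ = Aᵀv becomes [[135, 11]; [11, 4]]·[a, b]ᵀ = [220, 22]ᵀ.
det = 135·4 − 11² = 419.
a = (220·4 − 11·22)/419 = 638/419; b = (135·22 − 11·220)/419 = 550/419.
At t = 6: v̂ = (638/419)·(6) + (550/419)·(1) = 4378/419.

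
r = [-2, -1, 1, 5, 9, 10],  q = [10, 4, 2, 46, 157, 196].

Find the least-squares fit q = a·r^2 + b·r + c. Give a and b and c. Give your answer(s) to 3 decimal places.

a = 2.057, b = -1.055, c = 0.366

The normal system MᵀM·[a, b, c]ᵀ = Mᵀq is [[17204, 1846, 212]; [1846, 212, 22]; [212, 22, 6]]·[a, b, c]ᵀ = [33513, 3581, 415]ᵀ.
Inverting the 3×3 Gram matrix, [a, b, c]ᵀ = [412273/200454, -211529/200454, 12227/33409]ᵀ.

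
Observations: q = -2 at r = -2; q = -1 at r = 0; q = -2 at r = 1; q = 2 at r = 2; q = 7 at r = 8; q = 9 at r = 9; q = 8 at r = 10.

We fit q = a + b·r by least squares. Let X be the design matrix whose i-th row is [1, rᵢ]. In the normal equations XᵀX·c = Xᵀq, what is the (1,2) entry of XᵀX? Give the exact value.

Row 1 ↔ basis 1, column 2 ↔ basis r, so (XᵀX)_{1,2} = Σᵢ r = (1)·(-2) + (1)·(0) + (1)·(1) + (1)·(2) + (1)·(8) + (1)·(9) + (1)·(10) = 28.

28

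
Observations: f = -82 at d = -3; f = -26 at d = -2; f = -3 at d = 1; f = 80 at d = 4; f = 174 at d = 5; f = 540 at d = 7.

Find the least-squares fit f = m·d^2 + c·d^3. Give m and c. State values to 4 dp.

m = -3.0457, c = 2.0085

Normal-equation sums: Σd^2·d^2 = 3380, Σd^2·d^3 = 20682, Σd^3·d^3 = 138164.
Moment sums: Σd^2·f = 31245, Σd^3·f = 214509.
Eliminating c: 138164·(row 1) − 20682·(row 2) gives 39249196·m = 138164·31245 − 20682·214509 = -119540958, so m = -59770479/19624598.
Then c = (214509 − 20682·(-59770479/19624598))/138164 = 39415665/19624598.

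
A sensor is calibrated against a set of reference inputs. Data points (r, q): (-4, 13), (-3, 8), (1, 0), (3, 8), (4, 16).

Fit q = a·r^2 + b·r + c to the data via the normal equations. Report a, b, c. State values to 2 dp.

From the data, Σr^2·r^2 = 675, Σr^2·r = 1, Σr^2 = 51, Σr·r = 51, Σr = 1, Σ1 = 5.
For Aᵀq: Σr^2·q = 608, Σr·q = 12, Σq = 45.
So AᵀA·[a, b, c]ᵀ = Aᵀq: [[675, 1, 51]; [1, 51, 1]; [51, 1, 5]]·[a, b, c]ᵀ = [608, 12, 45]ᵀ.
Inverting the 3×3 Gram matrix, [a, b, c]ᵀ = [2374/2431, 1147/4862, -377/374]ᵀ.

a = 0.98, b = 0.24, c = -1.01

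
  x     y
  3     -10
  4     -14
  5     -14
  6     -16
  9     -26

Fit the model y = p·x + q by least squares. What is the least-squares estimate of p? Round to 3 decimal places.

With design matrix A, AᵀA = [[167, 27]; [27, 5]] and Aᵀy = [-486, -80]ᵀ.
Eliminating q: 5·(row 1) − 27·(row 2) gives 106·p = 5·(-486) − 27·(-80) = -270, so p = -135/53.
Then q = ((-80) − 27·(-135/53))/5 = -119/53.

p = -2.547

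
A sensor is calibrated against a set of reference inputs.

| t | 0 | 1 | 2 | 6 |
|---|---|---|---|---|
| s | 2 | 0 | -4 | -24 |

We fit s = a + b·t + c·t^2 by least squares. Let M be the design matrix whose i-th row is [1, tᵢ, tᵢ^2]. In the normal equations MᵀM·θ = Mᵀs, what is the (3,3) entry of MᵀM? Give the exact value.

Row 3 ↔ basis t^2, column 3 ↔ basis t^2, so (MᵀM)_{3,3} = Σᵢ (t^2)·(t^2) = (0)·(0) + (1)·(1) + (4)·(4) + (36)·(36) = 1313.

1313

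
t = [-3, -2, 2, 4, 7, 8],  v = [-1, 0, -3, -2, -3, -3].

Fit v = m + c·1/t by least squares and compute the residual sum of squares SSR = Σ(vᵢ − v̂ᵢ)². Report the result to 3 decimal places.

SSR = 1.728

From the data, Σ1 = 6, Σ1/t = 31/168, Σ1/t·1/t = 20029/28224.
Right-hand side: Σv = -12, Σ1/t·v = -415/168.
AᵀA·[m, c]ᵀ = Aᵀv becomes [[6, 31/168]; [31/168, 20029/28224]]·[m, c]ᵀ = [-12, -415/168]ᵀ.
Eliminating c: (20029/28224)·(row 1) − (31/168)·(row 2) gives (119213/28224)·m = (20029/28224)·(-12) − (31/168)·(-415/168) = -227483/28224, so m = -227483/119213.
Then c = ((-415/168) − (31/168)·(-227483/119213))/(20029/28224) = -355824/119213.
Residuals: -10338/119213, 49571/119213, 47756/119213, 78013/119213, -79324/119213, -85678/119213; SSR = 206050/119213.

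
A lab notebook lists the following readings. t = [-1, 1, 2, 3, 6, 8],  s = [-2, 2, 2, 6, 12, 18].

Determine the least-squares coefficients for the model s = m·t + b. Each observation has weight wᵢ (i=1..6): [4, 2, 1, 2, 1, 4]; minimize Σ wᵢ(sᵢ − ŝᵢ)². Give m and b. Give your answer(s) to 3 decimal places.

m = 2.226, b = -0.283

Sums needed: Σwᵢ·t·t = 320, Σwᵢ·t = 44, Σwᵢ·1 = 14.
Right-hand side: Σwᵢ·t·s = 700, Σwᵢ·s = 94.
Determinant 320·14 − 44² = 2544.
m = (700·14 − 44·94)/2544 = 118/53; b = (320·94 − 44·700)/2544 = -15/53.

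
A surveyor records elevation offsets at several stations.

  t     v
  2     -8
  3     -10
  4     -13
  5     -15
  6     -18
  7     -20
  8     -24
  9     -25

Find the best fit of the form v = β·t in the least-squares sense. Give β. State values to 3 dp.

The normal equations are: 284·β = -838.
Hence β = -838 / 284 ≈ -2.9507.

β = -2.951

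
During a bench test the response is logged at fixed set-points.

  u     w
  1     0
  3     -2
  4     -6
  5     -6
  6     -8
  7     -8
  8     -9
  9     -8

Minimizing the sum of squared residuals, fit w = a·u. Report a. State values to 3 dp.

a = -1.096

Compute the Gram sums: Σu·u = 281.
Moment sums: Σu·w = -308.
a = (-308)/281 = -1.09609.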